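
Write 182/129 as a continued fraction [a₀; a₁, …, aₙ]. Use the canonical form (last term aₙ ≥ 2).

[1; 2, 2, 3, 3, 2]

182 = 1×129 + 53
129 = 2×53 + 23
53 = 2×23 + 7
23 = 3×7 + 2
7 = 3×2 + 1
2 = 2×1 + 0  (stop)
So 182/129 = [1; 2, 2, 3, 3, 2].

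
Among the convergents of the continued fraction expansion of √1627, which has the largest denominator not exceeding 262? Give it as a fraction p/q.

√1627 = [40; 2, 1, 39, 1, 2, 80, …] (period length 6).
Convergents:
  p_0/q_0 = 40/1
  p_1/q_1 = 81/2
  p_2/q_2 = 121/3
  p_3/q_3 = 4800/119
  p_4/q_4 = 4921/122
  p_5/q_5 = 14642/363
q_4 = 122 ≤ 262 < 363 = q_5, so the answer is 4921/122.

4921/122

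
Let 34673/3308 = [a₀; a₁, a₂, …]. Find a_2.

34673 = 10·3308 + 1593   →  a_0 = 10
3308 = 2·1593 + 122   →  a_1 = 2
1593 = 13·122 + 7   →  a_2 = 13

13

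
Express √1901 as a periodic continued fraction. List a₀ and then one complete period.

[43; 1, 1, 1, 1, 86]

a₀ = ⌊√1901⌋ = 43.
With m₀=0, d₀=1 and mₖ₊₁ = dₖaₖ − mₖ, dₖ₊₁ = (n − mₖ₊₁²)/dₖ, aₖ₊₁ = ⌊(a₀+mₖ₊₁)/dₖ₊₁⌋:
  k=1: m=43, d=52, a=1
  k=2: m=9, d=35, a=1
  k=3: m=26, d=35, a=1
  k=4: m=9, d=52, a=1
  k=5: m=43, d=1, a=86
d=1 and a=2a₀=86 at k=5, so the next step gives (m, d) = (43, 52) again — its k=1 value — and the period has length 5.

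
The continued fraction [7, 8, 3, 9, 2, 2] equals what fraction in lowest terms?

Fold from the inside: start with 2/1.
  2 + 1/2 = 5/2
  9 + 2/5 = 47/5
  3 + 5/47 = 146/47
  8 + 47/146 = 1215/146
  7 + 146/1215 = 8651/1215

8651/1215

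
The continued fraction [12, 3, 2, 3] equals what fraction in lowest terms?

295/24

Using pₖ = aₖpₖ₋₁ + pₖ₋₂ and qₖ = aₖqₖ₋₁ + qₖ₋₂:
  k=0: a=12, p=12, q=1
  k=1: a=3, p=37, q=3
  k=2: a=2, p=86, q=7
  k=3: a=3, p=295, q=24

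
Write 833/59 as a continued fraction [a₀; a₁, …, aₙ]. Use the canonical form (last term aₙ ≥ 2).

[14; 8, 2, 3]

833 = 14·59 + 7
59 = 8·7 + 3
7 = 2·3 + 1
3 = 3·1 + 0  (stop)
So 833/59 = [14; 8, 2, 3].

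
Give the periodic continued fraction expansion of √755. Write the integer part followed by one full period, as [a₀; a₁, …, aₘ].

a₀ = ⌊√755⌋ = 27.

[27; 2, 10, 2, 54]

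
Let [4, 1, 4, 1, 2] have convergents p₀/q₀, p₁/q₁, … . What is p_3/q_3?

Using pₖ = aₖpₖ₋₁ + pₖ₋₂, qₖ = aₖqₖ₋₁ + qₖ₋₂ (with p₋₁=1, p₋₂=0, q₋₁=0, q₋₂=1):
  k=0: a=4, p=4, q=1
  k=1: a=1, p=5, q=1
  k=2: a=4, p=24, q=5
  k=3: a=1, p=29, q=6

29/6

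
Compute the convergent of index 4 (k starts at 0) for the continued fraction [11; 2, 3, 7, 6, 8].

Using pₖ = aₖpₖ₋₁ + pₖ₋₂, qₖ = aₖqₖ₋₁ + qₖ₋₂ (with p₋₁=1, p₋₂=0, q₋₁=0, q₋₂=1):
  k=0: a=11, p=11, q=1
  k=1: a=2, p=23, q=2
  k=2: a=3, p=80, q=7
  k=3: a=7, p=583, q=51
  k=4: a=6, p=3578, q=313

3578/313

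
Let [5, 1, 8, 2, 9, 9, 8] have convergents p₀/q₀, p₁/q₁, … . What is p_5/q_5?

Using pₖ = aₖpₖ₋₁ + pₖ₋₂, qₖ = aₖqₖ₋₁ + qₖ₋₂ (with p₋₁=1, p₋₂=0, q₋₁=0, q₋₂=1):
  k=0: a=5, p=5, q=1
  k=1: a=1, p=6, q=1
  k=2: a=8, p=53, q=9
  k=3: a=2, p=112, q=19
  k=4: a=9, p=1061, q=180
  k=5: a=9, p=9661, q=1639

9661/1639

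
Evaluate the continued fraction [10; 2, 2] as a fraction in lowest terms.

Fold from the inside: start with 2/1.
  2 + 1/2 = 5/2
  10 + 2/5 = 52/5

52/5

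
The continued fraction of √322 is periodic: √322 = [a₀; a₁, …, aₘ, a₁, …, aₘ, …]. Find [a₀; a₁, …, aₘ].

a₀ = ⌊√322⌋ = 17.

[17; 1, 16, 1, 34]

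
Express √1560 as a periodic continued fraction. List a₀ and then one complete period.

a₀ = ⌊√1560⌋ = 39.

[39; 2, 78]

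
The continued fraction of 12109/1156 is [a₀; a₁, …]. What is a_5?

1

12109 = 10·1156 + 549   →  a_0 = 10
1156 = 2·549 + 58   →  a_1 = 2
549 = 9·58 + 27   →  a_2 = 9
58 = 2·27 + 4   →  a_3 = 2
27 = 6·4 + 3   →  a_4 = 6
4 = 1·3 + 1   →  a_5 = 1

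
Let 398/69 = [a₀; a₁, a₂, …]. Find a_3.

398 = 5·69 + 53   →  a_0 = 5
69 = 1·53 + 16   →  a_1 = 1
53 = 3·16 + 5   →  a_2 = 3
16 = 3·5 + 1   →  a_3 = 3

3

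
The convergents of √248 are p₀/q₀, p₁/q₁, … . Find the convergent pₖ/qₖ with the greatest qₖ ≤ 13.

√248 = [15; 1, 2, 1, 30, …] (period length 4).
Convergents:
  p_0/q_0 = 15/1
  p_1/q_1 = 16/1
  p_2/q_2 = 47/3
  p_3/q_3 = 63/4
  p_4/q_4 = 1937/123
q_3 = 4 ≤ 13 < 123 = q_4, so the answer is 63/4.

63/4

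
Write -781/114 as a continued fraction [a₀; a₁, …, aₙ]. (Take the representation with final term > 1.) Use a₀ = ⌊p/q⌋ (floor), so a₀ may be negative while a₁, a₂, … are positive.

-781 = -7·114 + 17
114 = 6·17 + 12
17 = 1·12 + 5
12 = 2·5 + 2
5 = 2·2 + 1
2 = 2·1 + 0  (stop)
So -781/114 = [-7; 6, 1, 2, 2, 2].

[-7; 6, 1, 2, 2, 2]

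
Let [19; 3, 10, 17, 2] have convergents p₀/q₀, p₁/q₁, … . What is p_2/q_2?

599/31

Using pₖ = aₖpₖ₋₁ + pₖ₋₂, qₖ = aₖqₖ₋₁ + qₖ₋₂ (with p₋₁=1, p₋₂=0, q₋₁=0, q₋₂=1):
  k=0: a=19, p=19, q=1
  k=1: a=3, p=58, q=3
  k=2: a=10, p=599, q=31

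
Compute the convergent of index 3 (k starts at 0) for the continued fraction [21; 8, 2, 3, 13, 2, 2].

Using pₖ = aₖpₖ₋₁ + pₖ₋₂, qₖ = aₖqₖ₋₁ + qₖ₋₂ (with p₋₁=1, p₋₂=0, q₋₁=0, q₋₂=1):
  k=0: a=21, p=21, q=1
  k=1: a=8, p=169, q=8
  k=2: a=2, p=359, q=17
  k=3: a=3, p=1246, q=59

1246/59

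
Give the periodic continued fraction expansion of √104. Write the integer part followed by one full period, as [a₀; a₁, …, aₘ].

[10; 5, 20]

a₀ = ⌊√104⌋ = 10.
With m₀=0, d₀=1 and mₖ₊₁ = dₖaₖ − mₖ, dₖ₊₁ = (n − mₖ₊₁²)/dₖ, aₖ₊₁ = ⌊(a₀+mₖ₊₁)/dₖ₊₁⌋:
  k=1: m=10, d=4, a=5
  k=2: m=10, d=1, a=20
d=1 and a=2a₀=20 at k=2, so the next step gives (m, d) = (10, 4) again — its k=1 value — and the period has length 2.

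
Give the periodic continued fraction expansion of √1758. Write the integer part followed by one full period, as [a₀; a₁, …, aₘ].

[41; 1, 12, 1, 82]

a₀ = ⌊√1758⌋ = 41.
With m₀=0, d₀=1 and mₖ₊₁ = dₖaₖ − mₖ, dₖ₊₁ = (n − mₖ₊₁²)/dₖ, aₖ₊₁ = ⌊(a₀+mₖ₊₁)/dₖ₊₁⌋:
  k=1: m=41, d=77, a=1
  k=2: m=36, d=6, a=12
  k=3: m=36, d=77, a=1
  k=4: m=41, d=1, a=82
d=1 and a=2a₀=82 at k=4, so the next step gives (m, d) = (41, 77) again — its k=1 value — and the period has length 4.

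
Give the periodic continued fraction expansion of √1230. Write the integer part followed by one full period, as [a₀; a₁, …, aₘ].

[35; 14, 70]

a₀ = ⌊√1230⌋ = 35.
With m₀=0, d₀=1 and mₖ₊₁ = dₖaₖ − mₖ, dₖ₊₁ = (n − mₖ₊₁²)/dₖ, aₖ₊₁ = ⌊(a₀+mₖ₊₁)/dₖ₊₁⌋:
  k=1: m=35, d=5, a=14
  k=2: m=35, d=1, a=70
d=1 and a=2a₀=70 at k=2, so the next step gives (m, d) = (35, 5) again — its k=1 value — and the period has length 2.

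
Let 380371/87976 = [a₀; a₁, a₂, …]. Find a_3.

380371 = 4·87976 + 28467   →  a_0 = 4
87976 = 3·28467 + 2575   →  a_1 = 3
28467 = 11·2575 + 142   →  a_2 = 11
2575 = 18·142 + 19   →  a_3 = 18

18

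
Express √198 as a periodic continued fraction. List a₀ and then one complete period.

a₀ = ⌊√198⌋ = 14.

[14; 14, 28]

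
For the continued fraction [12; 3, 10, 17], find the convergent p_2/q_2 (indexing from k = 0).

Using pₖ = aₖpₖ₋₁ + pₖ₋₂, qₖ = aₖqₖ₋₁ + qₖ₋₂ (with p₋₁=1, p₋₂=0, q₋₁=0, q₋₂=1):
  k=0: a=12, p=12, q=1
  k=1: a=3, p=37, q=3
  k=2: a=10, p=382, q=31

382/31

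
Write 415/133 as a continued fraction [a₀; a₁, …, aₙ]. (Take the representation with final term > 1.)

415 = 3×133 + 16
133 = 8×16 + 5
16 = 3×5 + 1
5 = 5×1 + 0  (stop)
So 415/133 = [3; 8, 3, 5].

[3; 8, 3, 5]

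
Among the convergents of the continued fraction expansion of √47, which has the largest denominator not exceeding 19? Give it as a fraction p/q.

48/7

√47 = [6; 1, 5, 1, 12, …] (period length 4).
Convergents:
  p_0/q_0 = 6/1
  p_1/q_1 = 7/1
  p_2/q_2 = 41/6
  p_3/q_3 = 48/7
  p_4/q_4 = 617/90
q_3 = 7 ≤ 19 < 90 = q_4, so the answer is 48/7.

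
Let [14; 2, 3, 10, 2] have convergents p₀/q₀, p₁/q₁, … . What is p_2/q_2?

101/7

Using pₖ = aₖpₖ₋₁ + pₖ₋₂, qₖ = aₖqₖ₋₁ + qₖ₋₂ (with p₋₁=1, p₋₂=0, q₋₁=0, q₋₂=1):
  k=0: a=14, p=14, q=1
  k=1: a=2, p=29, q=2
  k=2: a=3, p=101, q=7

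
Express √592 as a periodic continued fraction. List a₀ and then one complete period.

[24; 3, 48]

a₀ = ⌊√592⌋ = 24.
With m₀=0, d₀=1 and mₖ₊₁ = dₖaₖ − mₖ, dₖ₊₁ = (n − mₖ₊₁²)/dₖ, aₖ₊₁ = ⌊(a₀+mₖ₊₁)/dₖ₊₁⌋:
  k=1: m=24, d=16, a=3
  k=2: m=24, d=1, a=48
d=1 and a=2a₀=48 at k=2, so the next step gives (m, d) = (24, 16) again — its k=1 value — and the period has length 2.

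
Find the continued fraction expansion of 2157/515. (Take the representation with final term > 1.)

2157 = 4·515 + 97
515 = 5·97 + 30
97 = 3·30 + 7
30 = 4·7 + 2
7 = 3·2 + 1
2 = 2·1 + 0  (stop)
So 2157/515 = [4; 5, 3, 4, 3, 2].

[4; 5, 3, 4, 3, 2]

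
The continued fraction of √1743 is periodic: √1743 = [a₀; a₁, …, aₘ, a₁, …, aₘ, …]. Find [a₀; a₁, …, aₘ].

a₀ = ⌊√1743⌋ = 41.
With m₀=0, d₀=1 and mₖ₊₁ = dₖaₖ − mₖ, dₖ₊₁ = (n − mₖ₊₁²)/dₖ, aₖ₊₁ = ⌊(a₀+mₖ₊₁)/dₖ₊₁⌋:
  k=1: m=41, d=62, a=1
  k=2: m=21, d=21, a=2
  k=3: m=21, d=62, a=1
  k=4: m=41, d=1, a=82
d=1 and a=2a₀=82 at k=4, so the next step gives (m, d) = (41, 62) again — its k=1 value — and the period has length 4.

[41; 1, 2, 1, 82]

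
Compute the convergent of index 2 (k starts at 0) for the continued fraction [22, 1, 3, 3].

Using pₖ = aₖpₖ₋₁ + pₖ₋₂, qₖ = aₖqₖ₋₁ + qₖ₋₂ (with p₋₁=1, p₋₂=0, q₋₁=0, q₋₂=1):
  k=0: a=22, p=22, q=1
  k=1: a=1, p=23, q=1
  k=2: a=3, p=91, q=4

91/4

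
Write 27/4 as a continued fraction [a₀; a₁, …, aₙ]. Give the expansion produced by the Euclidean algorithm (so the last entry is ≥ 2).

[6; 1, 3]

27 = 6*4 + 3
4 = 1*3 + 1
3 = 3*1 + 0  (stop)
So 27/4 = [6; 1, 3].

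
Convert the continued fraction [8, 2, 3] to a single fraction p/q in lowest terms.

59/7

Fold from the inside: start with 3/1.
  2 + 1/3 = 7/3
  8 + 3/7 = 59/7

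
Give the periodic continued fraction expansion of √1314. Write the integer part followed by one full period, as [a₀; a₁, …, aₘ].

[36; 4, 72]

a₀ = ⌊√1314⌋ = 36.
With m₀=0, d₀=1 and mₖ₊₁ = dₖaₖ − mₖ, dₖ₊₁ = (n − mₖ₊₁²)/dₖ, aₖ₊₁ = ⌊(a₀+mₖ₊₁)/dₖ₊₁⌋:
  k=1: m=36, d=18, a=4
  k=2: m=36, d=1, a=72
d=1 and a=2a₀=72 at k=2, so the next step gives (m, d) = (36, 18) again — its k=1 value — and the period has length 2.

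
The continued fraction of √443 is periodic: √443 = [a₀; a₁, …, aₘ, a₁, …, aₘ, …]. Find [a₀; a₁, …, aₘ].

a₀ = ⌊√443⌋ = 21.
With m₀=0, d₀=1 and mₖ₊₁ = dₖaₖ − mₖ, dₖ₊₁ = (n − mₖ₊₁²)/dₖ, aₖ₊₁ = ⌊(a₀+mₖ₊₁)/dₖ₊₁⌋:
  k=1: m=21, d=2, a=21
  k=2: m=21, d=1, a=42
d=1 and a=2a₀=42 at k=2, so the next step gives (m, d) = (21, 2) again — its k=1 value — and the period has length 2.

[21; 21, 42]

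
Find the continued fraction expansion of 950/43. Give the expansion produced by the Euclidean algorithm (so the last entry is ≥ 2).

950 = 22*43 + 4
43 = 10*4 + 3
4 = 1*3 + 1
3 = 3*1 + 0  (stop)
So 950/43 = [22; 10, 1, 3].

[22; 10, 1, 3]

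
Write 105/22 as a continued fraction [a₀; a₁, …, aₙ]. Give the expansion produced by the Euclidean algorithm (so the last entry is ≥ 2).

105 = 4*22 + 17
22 = 1*17 + 5
17 = 3*5 + 2
5 = 2*2 + 1
2 = 2*1 + 0  (stop)
So 105/22 = [4; 1, 3, 2, 2].

[4; 1, 3, 2, 2]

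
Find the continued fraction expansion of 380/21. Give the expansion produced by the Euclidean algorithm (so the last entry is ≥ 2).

[18; 10, 2]

380 = 18*21 + 2
21 = 10*2 + 1
2 = 2*1 + 0  (stop)
So 380/21 = [18; 10, 2].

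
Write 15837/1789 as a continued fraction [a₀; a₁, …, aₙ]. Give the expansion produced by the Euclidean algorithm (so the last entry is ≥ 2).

15837 = 8·1789 + 1525
1789 = 1·1525 + 264
1525 = 5·264 + 205
264 = 1·205 + 59
205 = 3·59 + 28
59 = 2·28 + 3
28 = 9·3 + 1
3 = 3·1 + 0  (stop)
So 15837/1789 = [8; 1, 5, 1, 3, 2, 9, 3].

[8; 1, 5, 1, 3, 2, 9, 3]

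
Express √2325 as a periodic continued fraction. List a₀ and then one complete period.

a₀ = ⌊√2325⌋ = 48.
With m₀=0, d₀=1 and mₖ₊₁ = dₖaₖ − mₖ, dₖ₊₁ = (n − mₖ₊₁²)/dₖ, aₖ₊₁ = ⌊(a₀+mₖ₊₁)/dₖ₊₁⌋:
  k=1: m=48, d=21, a=4
  k=2: m=36, d=49, a=1
  k=3: m=13, d=44, a=1
  k=4: m=31, d=31, a=2
  k=5: m=31, d=44, a=1
  k=6: m=13, d=49, a=1
  k=7: m=36, d=21, a=4
  k=8: m=48, d=1, a=96
d=1 and a=2a₀=96 at k=8, so the next step gives (m, d) = (48, 21) again — its k=1 value — and the period has length 8.

[48; 4, 1, 1, 2, 1, 1, 4, 96]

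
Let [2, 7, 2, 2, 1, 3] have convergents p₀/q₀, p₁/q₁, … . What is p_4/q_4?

111/52

Using pₖ = aₖpₖ₋₁ + pₖ₋₂, qₖ = aₖqₖ₋₁ + qₖ₋₂ (with p₋₁=1, p₋₂=0, q₋₁=0, q₋₂=1):
  k=0: a=2, p=2, q=1
  k=1: a=7, p=15, q=7
  k=2: a=2, p=32, q=15
  k=3: a=2, p=79, q=37
  k=4: a=1, p=111, q=52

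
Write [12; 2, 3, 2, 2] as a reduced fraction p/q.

485/39

Using pₖ = aₖpₖ₋₁ + pₖ₋₂ and qₖ = aₖqₖ₋₁ + qₖ₋₂:
  k=0: a=12, p=12, q=1
  k=1: a=2, p=25, q=2
  k=2: a=3, p=87, q=7
  k=3: a=2, p=199, q=16
  k=4: a=2, p=485, q=39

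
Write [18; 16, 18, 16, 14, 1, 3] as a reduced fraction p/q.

Using pₖ = aₖpₖ₋₁ + pₖ₋₂ and qₖ = aₖqₖ₋₁ + qₖ₋₂:
  k=0: a=18, p=18, q=1
  k=1: a=16, p=289, q=16
  k=2: a=18, p=5220, q=289
  k=3: a=16, p=83809, q=4640
  k=4: a=14, p=1178546, q=65249
  k=5: a=1, p=1262355, q=69889
  k=6: a=3, p=4965611, q=274916

4965611/274916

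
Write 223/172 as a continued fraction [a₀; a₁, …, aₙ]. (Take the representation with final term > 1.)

[1; 3, 2, 1, 2, 6]

223 = 1·172 + 51
172 = 3·51 + 19
51 = 2·19 + 13
19 = 1·13 + 6
13 = 2·6 + 1
6 = 6·1 + 0  (stop)
So 223/172 = [1; 3, 2, 1, 2, 6].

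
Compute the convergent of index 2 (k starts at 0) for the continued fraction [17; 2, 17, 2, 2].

612/35

Using pₖ = aₖpₖ₋₁ + pₖ₋₂, qₖ = aₖqₖ₋₁ + qₖ₋₂ (with p₋₁=1, p₋₂=0, q₋₁=0, q₋₂=1):
  k=0: a=17, p=17, q=1
  k=1: a=2, p=35, q=2
  k=2: a=17, p=612, q=35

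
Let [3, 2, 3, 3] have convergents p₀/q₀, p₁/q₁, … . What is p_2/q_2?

Using pₖ = aₖpₖ₋₁ + pₖ₋₂, qₖ = aₖqₖ₋₁ + qₖ₋₂ (with p₋₁=1, p₋₂=0, q₋₁=0, q₋₂=1):
  k=0: a=3, p=3, q=1
  k=1: a=2, p=7, q=2
  k=2: a=3, p=24, q=7

24/7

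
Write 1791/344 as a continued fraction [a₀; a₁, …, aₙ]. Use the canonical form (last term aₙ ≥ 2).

[5; 4, 1, 5, 2, 5]

1791 = 5·344 + 71
344 = 4·71 + 60
71 = 1·60 + 11
60 = 5·11 + 5
11 = 2·5 + 1
5 = 5·1 + 0  (stop)
So 1791/344 = [5; 4, 1, 5, 2, 5].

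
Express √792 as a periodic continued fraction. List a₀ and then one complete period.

[28; 7, 56]

a₀ = ⌊√792⌋ = 28.
With m₀=0, d₀=1 and mₖ₊₁ = dₖaₖ − mₖ, dₖ₊₁ = (n − mₖ₊₁²)/dₖ, aₖ₊₁ = ⌊(a₀+mₖ₊₁)/dₖ₊₁⌋:
  k=1: m=28, d=8, a=7
  k=2: m=28, d=1, a=56
d=1 and a=2a₀=56 at k=2, so the next step gives (m, d) = (28, 8) again — its k=1 value — and the period has length 2.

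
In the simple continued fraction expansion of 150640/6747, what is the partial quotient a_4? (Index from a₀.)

150640 = 22·6747 + 2206   →  a_0 = 22
6747 = 3·2206 + 129   →  a_1 = 3
2206 = 17·129 + 13   →  a_2 = 17
129 = 9·13 + 12   →  a_3 = 9
13 = 1·12 + 1   →  a_4 = 1

1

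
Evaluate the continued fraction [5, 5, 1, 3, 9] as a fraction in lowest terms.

1102/213

Fold from the inside: start with 9/1.
  3 + 1/9 = 28/9
  1 + 9/28 = 37/28
  5 + 28/37 = 213/37
  5 + 37/213 = 1102/213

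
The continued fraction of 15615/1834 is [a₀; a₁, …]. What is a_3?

15615 = 8·1834 + 943   →  a_0 = 8
1834 = 1·943 + 891   →  a_1 = 1
943 = 1·891 + 52   →  a_2 = 1
891 = 17·52 + 7   →  a_3 = 17

17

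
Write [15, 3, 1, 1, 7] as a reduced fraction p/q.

810/53

Fold from the inside: start with 7/1.
  1 + 1/7 = 8/7
  1 + 7/8 = 15/8
  3 + 8/15 = 53/15
  15 + 15/53 = 810/53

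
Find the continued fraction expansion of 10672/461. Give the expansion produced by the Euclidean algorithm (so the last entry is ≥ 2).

[23; 6, 1, 2, 7, 3]

10672 = 23×461 + 69
461 = 6×69 + 47
69 = 1×47 + 22
47 = 2×22 + 3
22 = 7×3 + 1
3 = 3×1 + 0  (stop)
So 10672/461 = [23; 6, 1, 2, 7, 3].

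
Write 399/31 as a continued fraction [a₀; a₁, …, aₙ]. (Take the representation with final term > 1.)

[12; 1, 6, 1, 3]

399 = 12·31 + 27
31 = 1·27 + 4
27 = 6·4 + 3
4 = 1·3 + 1
3 = 3·1 + 0  (stop)
So 399/31 = [12; 1, 6, 1, 3].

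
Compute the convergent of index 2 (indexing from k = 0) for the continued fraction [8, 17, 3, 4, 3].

419/52

Using pₖ = aₖpₖ₋₁ + pₖ₋₂, qₖ = aₖqₖ₋₁ + qₖ₋₂ (with p₋₁=1, p₋₂=0, q₋₁=0, q₋₂=1):
  k=0: a=8, p=8, q=1
  k=1: a=17, p=137, q=17
  k=2: a=3, p=419, q=52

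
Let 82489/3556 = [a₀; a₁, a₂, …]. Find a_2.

82489 = 23·3556 + 701   →  a_0 = 23
3556 = 5·701 + 51   →  a_1 = 5
701 = 13·51 + 38   →  a_2 = 13

13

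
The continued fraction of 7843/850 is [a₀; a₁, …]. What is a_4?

7843 = 9·850 + 193   →  a_0 = 9
850 = 4·193 + 78   →  a_1 = 4
193 = 2·78 + 37   →  a_2 = 2
78 = 2·37 + 4   →  a_3 = 2
37 = 9·4 + 1   →  a_4 = 9

9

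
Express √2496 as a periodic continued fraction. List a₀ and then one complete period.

[49; 1, 23, 1, 98]

a₀ = ⌊√2496⌋ = 49.
With m₀=0, d₀=1 and mₖ₊₁ = dₖaₖ − mₖ, dₖ₊₁ = (n − mₖ₊₁²)/dₖ, aₖ₊₁ = ⌊(a₀+mₖ₊₁)/dₖ₊₁⌋:
  k=1: m=49, d=95, a=1
  k=2: m=46, d=4, a=23
  k=3: m=46, d=95, a=1
  k=4: m=49, d=1, a=98
d=1 and a=2a₀=98 at k=4, so the next step gives (m, d) = (49, 95) again — its k=1 value — and the period has length 4.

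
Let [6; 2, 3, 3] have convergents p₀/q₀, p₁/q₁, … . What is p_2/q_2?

45/7

Using pₖ = aₖpₖ₋₁ + pₖ₋₂, qₖ = aₖqₖ₋₁ + qₖ₋₂ (with p₋₁=1, p₋₂=0, q₋₁=0, q₋₂=1):
  k=0: a=6, p=6, q=1
  k=1: a=2, p=13, q=2
  k=2: a=3, p=45, q=7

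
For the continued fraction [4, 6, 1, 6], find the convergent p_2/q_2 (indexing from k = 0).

29/7

Using pₖ = aₖpₖ₋₁ + pₖ₋₂, qₖ = aₖqₖ₋₁ + qₖ₋₂ (with p₋₁=1, p₋₂=0, q₋₁=0, q₋₂=1):
  k=0: a=4, p=4, q=1
  k=1: a=6, p=25, q=6
  k=2: a=1, p=29, q=7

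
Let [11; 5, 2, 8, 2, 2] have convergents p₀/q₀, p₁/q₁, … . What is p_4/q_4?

Using pₖ = aₖpₖ₋₁ + pₖ₋₂, qₖ = aₖqₖ₋₁ + qₖ₋₂ (with p₋₁=1, p₋₂=0, q₋₁=0, q₋₂=1):
  k=0: a=11, p=11, q=1
  k=1: a=5, p=56, q=5
  k=2: a=2, p=123, q=11
  k=3: a=8, p=1040, q=93
  k=4: a=2, p=2203, q=197

2203/197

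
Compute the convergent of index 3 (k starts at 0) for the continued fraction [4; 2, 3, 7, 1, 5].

226/51

Using pₖ = aₖpₖ₋₁ + pₖ₋₂, qₖ = aₖqₖ₋₁ + qₖ₋₂ (with p₋₁=1, p₋₂=0, q₋₁=0, q₋₂=1):
  k=0: a=4, p=4, q=1
  k=1: a=2, p=9, q=2
  k=2: a=3, p=31, q=7
  k=3: a=7, p=226, q=51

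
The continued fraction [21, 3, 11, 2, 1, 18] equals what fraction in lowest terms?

41816/1961

Using pₖ = aₖpₖ₋₁ + pₖ₋₂ and qₖ = aₖqₖ₋₁ + qₖ₋₂:
  k=0: a=21, p=21, q=1
  k=1: a=3, p=64, q=3
  k=2: a=11, p=725, q=34
  k=3: a=2, p=1514, q=71
  k=4: a=1, p=2239, q=105
  k=5: a=18, p=41816, q=1961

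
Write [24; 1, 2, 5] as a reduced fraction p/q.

Fold from the inside: start with 5/1.
  2 + 1/5 = 11/5
  1 + 5/11 = 16/11
  24 + 11/16 = 395/16

395/16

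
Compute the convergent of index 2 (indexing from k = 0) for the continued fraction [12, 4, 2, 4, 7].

Using pₖ = aₖpₖ₋₁ + pₖ₋₂, qₖ = aₖqₖ₋₁ + qₖ₋₂ (with p₋₁=1, p₋₂=0, q₋₁=0, q₋₂=1):
  k=0: a=12, p=12, q=1
  k=1: a=4, p=49, q=4
  k=2: a=2, p=110, q=9

110/9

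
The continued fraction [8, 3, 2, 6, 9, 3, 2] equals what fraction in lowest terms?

24651/2974

Using pₖ = aₖpₖ₋₁ + pₖ₋₂ and qₖ = aₖqₖ₋₁ + qₖ₋₂:
  k=0: a=8, p=8, q=1
  k=1: a=3, p=25, q=3
  k=2: a=2, p=58, q=7
  k=3: a=6, p=373, q=45
  k=4: a=9, p=3415, q=412
  k=5: a=3, p=10618, q=1281
  k=6: a=2, p=24651, q=2974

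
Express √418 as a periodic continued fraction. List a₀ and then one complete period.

a₀ = ⌊√418⌋ = 20.
With m₀=0, d₀=1 and mₖ₊₁ = dₖaₖ − mₖ, dₖ₊₁ = (n − mₖ₊₁²)/dₖ, aₖ₊₁ = ⌊(a₀+mₖ₊₁)/dₖ₊₁⌋:
  k=1: m=20, d=18, a=2
  k=2: m=16, d=9, a=4
  k=3: m=20, d=2, a=20
  k=4: m=20, d=9, a=4
  k=5: m=16, d=18, a=2
  k=6: m=20, d=1, a=40
d=1 and a=2a₀=40 at k=6, so the next step gives (m, d) = (20, 18) again — its k=1 value — and the period has length 6.

[20; 2, 4, 20, 4, 2, 40]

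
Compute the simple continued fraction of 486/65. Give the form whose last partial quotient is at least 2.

[7; 2, 10, 3]

486 = 7·65 + 31
65 = 2·31 + 3
31 = 10·3 + 1
3 = 3·1 + 0  (stop)
So 486/65 = [7; 2, 10, 3].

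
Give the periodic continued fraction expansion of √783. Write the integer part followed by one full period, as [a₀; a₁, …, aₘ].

[27; 1, 54]

a₀ = ⌊√783⌋ = 27.
With m₀=0, d₀=1 and mₖ₊₁ = dₖaₖ − mₖ, dₖ₊₁ = (n − mₖ₊₁²)/dₖ, aₖ₊₁ = ⌊(a₀+mₖ₊₁)/dₖ₊₁⌋:
  k=1: m=27, d=54, a=1
  k=2: m=27, d=1, a=54
d=1 and a=2a₀=54 at k=2, so the next step gives (m, d) = (27, 54) again — its k=1 value — and the period has length 2.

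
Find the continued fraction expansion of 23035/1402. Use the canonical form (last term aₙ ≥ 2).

23035 = 16·1402 + 603
1402 = 2·603 + 196
603 = 3·196 + 15
196 = 13·15 + 1
15 = 15·1 + 0  (stop)
So 23035/1402 = [16; 2, 3, 13, 15].

[16; 2, 3, 13, 15]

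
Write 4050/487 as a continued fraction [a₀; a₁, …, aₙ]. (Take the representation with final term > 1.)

[8; 3, 6, 6, 4]

4050 = 8·487 + 154
487 = 3·154 + 25
154 = 6·25 + 4
25 = 6·4 + 1
4 = 4·1 + 0  (stop)
So 4050/487 = [8; 3, 6, 6, 4].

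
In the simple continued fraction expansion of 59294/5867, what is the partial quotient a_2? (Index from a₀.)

2

59294 = 10·5867 + 624   →  a_0 = 10
5867 = 9·624 + 251   →  a_1 = 9
624 = 2·251 + 122   →  a_2 = 2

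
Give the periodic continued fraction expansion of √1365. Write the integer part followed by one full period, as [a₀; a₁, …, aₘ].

[36; 1, 17, 2, 17, 1, 72]

a₀ = ⌊√1365⌋ = 36.
With m₀=0, d₀=1 and mₖ₊₁ = dₖaₖ − mₖ, dₖ₊₁ = (n − mₖ₊₁²)/dₖ, aₖ₊₁ = ⌊(a₀+mₖ₊₁)/dₖ₊₁⌋:
  k=1: m=36, d=69, a=1
  k=2: m=33, d=4, a=17
  k=3: m=35, d=35, a=2
  k=4: m=35, d=4, a=17
  k=5: m=33, d=69, a=1
  k=6: m=36, d=1, a=72
d=1 and a=2a₀=72 at k=6, so the next step gives (m, d) = (36, 69) again — its k=1 value — and the period has length 6.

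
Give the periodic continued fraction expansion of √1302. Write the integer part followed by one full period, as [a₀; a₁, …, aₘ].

a₀ = ⌊√1302⌋ = 36.
With m₀=0, d₀=1 and mₖ₊₁ = dₖaₖ − mₖ, dₖ₊₁ = (n − mₖ₊₁²)/dₖ, aₖ₊₁ = ⌊(a₀+mₖ₊₁)/dₖ₊₁⌋:
  k=1: m=36, d=6, a=12
  k=2: m=36, d=1, a=72
d=1 and a=2a₀=72 at k=2, so the next step gives (m, d) = (36, 6) again — its k=1 value — and the period has length 2.

[36; 12, 72]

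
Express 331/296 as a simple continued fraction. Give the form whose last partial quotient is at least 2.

331 = 1·296 + 35
296 = 8·35 + 16
35 = 2·16 + 3
16 = 5·3 + 1
3 = 3·1 + 0  (stop)
So 331/296 = [1; 8, 2, 5, 3].

[1; 8, 2, 5, 3]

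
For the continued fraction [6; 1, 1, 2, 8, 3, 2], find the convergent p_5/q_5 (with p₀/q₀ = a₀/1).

864/131

Using pₖ = aₖpₖ₋₁ + pₖ₋₂, qₖ = aₖqₖ₋₁ + qₖ₋₂ (with p₋₁=1, p₋₂=0, q₋₁=0, q₋₂=1):
  k=0: a=6, p=6, q=1
  k=1: a=1, p=7, q=1
  k=2: a=1, p=13, q=2
  k=3: a=2, p=33, q=5
  k=4: a=8, p=277, q=42
  k=5: a=3, p=864, q=131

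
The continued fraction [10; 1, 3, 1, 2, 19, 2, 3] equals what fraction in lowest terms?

Fold from the inside: start with 3/1.
  2 + 1/3 = 7/3
  19 + 3/7 = 136/7
  2 + 7/136 = 279/136
  1 + 136/279 = 415/279
  3 + 279/415 = 1524/415
  1 + 415/1524 = 1939/1524
  10 + 1524/1939 = 20914/1939

20914/1939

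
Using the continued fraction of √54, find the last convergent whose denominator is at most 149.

√54 = [7; 2, 1, 6, 1, 2, 14, …] (period length 6).
Convergents:
  p_0/q_0 = 7/1
  p_1/q_1 = 15/2
  p_2/q_2 = 22/3
  p_3/q_3 = 147/20
  p_4/q_4 = 169/23
  p_5/q_5 = 485/66
  p_6/q_6 = 6959/947
q_5 = 66 ≤ 149 < 947 = q_6, so the answer is 485/66.

485/66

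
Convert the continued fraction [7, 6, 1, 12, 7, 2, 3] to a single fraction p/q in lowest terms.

33786/4729

Fold from the inside: start with 3/1.
  2 + 1/3 = 7/3
  7 + 3/7 = 52/7
  12 + 7/52 = 631/52
  1 + 52/631 = 683/631
  6 + 631/683 = 4729/683
  7 + 683/4729 = 33786/4729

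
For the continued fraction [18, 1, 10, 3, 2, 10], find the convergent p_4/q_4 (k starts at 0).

Using pₖ = aₖpₖ₋₁ + pₖ₋₂, qₖ = aₖqₖ₋₁ + qₖ₋₂ (with p₋₁=1, p₋₂=0, q₋₁=0, q₋₂=1):
  k=0: a=18, p=18, q=1
  k=1: a=1, p=19, q=1
  k=2: a=10, p=208, q=11
  k=3: a=3, p=643, q=34
  k=4: a=2, p=1494, q=79

1494/79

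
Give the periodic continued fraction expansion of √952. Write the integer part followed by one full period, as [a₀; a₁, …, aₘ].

[30; 1, 5, 1, 6, 1, 5, 1, 60]

a₀ = ⌊√952⌋ = 30.
With m₀=0, d₀=1 and mₖ₊₁ = dₖaₖ − mₖ, dₖ₊₁ = (n − mₖ₊₁²)/dₖ, aₖ₊₁ = ⌊(a₀+mₖ₊₁)/dₖ₊₁⌋:
  k=1: m=30, d=52, a=1
  k=2: m=22, d=9, a=5
  k=3: m=23, d=47, a=1
  k=4: m=24, d=8, a=6
  k=5: m=24, d=47, a=1
  k=6: m=23, d=9, a=5
  k=7: m=22, d=52, a=1
  k=8: m=30, d=1, a=60
d=1 and a=2a₀=60 at k=8, so the next step gives (m, d) = (30, 52) again — its k=1 value — and the period has length 8.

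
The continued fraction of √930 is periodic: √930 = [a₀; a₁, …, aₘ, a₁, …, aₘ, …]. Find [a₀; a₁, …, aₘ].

[30; 2, 60]

a₀ = ⌊√930⌋ = 30.
With m₀=0, d₀=1 and mₖ₊₁ = dₖaₖ − mₖ, dₖ₊₁ = (n − mₖ₊₁²)/dₖ, aₖ₊₁ = ⌊(a₀+mₖ₊₁)/dₖ₊₁⌋:
  k=1: m=30, d=30, a=2
  k=2: m=30, d=1, a=60
d=1 and a=2a₀=60 at k=2, so the next step gives (m, d) = (30, 30) again — its k=1 value — and the period has length 2.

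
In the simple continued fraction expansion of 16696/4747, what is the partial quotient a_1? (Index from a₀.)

16696 = 3·4747 + 2455   →  a_0 = 3
4747 = 1·2455 + 2292   →  a_1 = 1

1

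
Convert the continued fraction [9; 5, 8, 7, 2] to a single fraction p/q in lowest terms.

5747/625

Fold from the inside: start with 2/1.
  7 + 1/2 = 15/2
  8 + 2/15 = 122/15
  5 + 15/122 = 625/122
  9 + 122/625 = 5747/625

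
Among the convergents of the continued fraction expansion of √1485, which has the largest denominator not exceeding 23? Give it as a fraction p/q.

√1485 = [38; 1, 1, 6, 1, 1, 76, …] (period length 6).
Convergents:
  p_0/q_0 = 38/1
  p_1/q_1 = 39/1
  p_2/q_2 = 77/2
  p_3/q_3 = 501/13
  p_4/q_4 = 578/15
  p_5/q_5 = 1079/28
q_4 = 15 ≤ 23 < 28 = q_5, so the answer is 578/15.

578/15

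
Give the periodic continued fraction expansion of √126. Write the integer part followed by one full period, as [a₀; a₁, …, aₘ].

[11; 4, 2, 4, 22]

a₀ = ⌊√126⌋ = 11.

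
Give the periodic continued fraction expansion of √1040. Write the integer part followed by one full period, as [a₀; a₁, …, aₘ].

a₀ = ⌊√1040⌋ = 32.
With m₀=0, d₀=1 and mₖ₊₁ = dₖaₖ − mₖ, dₖ₊₁ = (n − mₖ₊₁²)/dₖ, aₖ₊₁ = ⌊(a₀+mₖ₊₁)/dₖ₊₁⌋:
  k=1: m=32, d=16, a=4
  k=2: m=32, d=1, a=64
d=1 and a=2a₀=64 at k=2, so the next step gives (m, d) = (32, 16) again — its k=1 value — and the period has length 2.

[32; 4, 64]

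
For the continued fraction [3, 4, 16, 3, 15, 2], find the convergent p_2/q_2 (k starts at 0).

211/65

Using pₖ = aₖpₖ₋₁ + pₖ₋₂, qₖ = aₖqₖ₋₁ + qₖ₋₂ (with p₋₁=1, p₋₂=0, q₋₁=0, q₋₂=1):
  k=0: a=3, p=3, q=1
  k=1: a=4, p=13, q=4
  k=2: a=16, p=211, q=65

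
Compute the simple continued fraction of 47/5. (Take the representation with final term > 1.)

[9; 2, 2]

47 = 9*5 + 2
5 = 2*2 + 1
2 = 2*1 + 0  (stop)
So 47/5 = [9; 2, 2].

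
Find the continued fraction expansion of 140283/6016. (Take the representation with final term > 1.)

140283 = 23·6016 + 1915
6016 = 3·1915 + 271
1915 = 7·271 + 18
271 = 15·18 + 1
18 = 18·1 + 0  (stop)
So 140283/6016 = [23; 3, 7, 15, 18].

[23; 3, 7, 15, 18]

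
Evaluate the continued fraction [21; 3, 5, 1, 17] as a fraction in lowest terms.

7226/339

Fold from the inside: start with 17/1.
  1 + 1/17 = 18/17
  5 + 17/18 = 107/18
  3 + 18/107 = 339/107
  21 + 107/339 = 7226/339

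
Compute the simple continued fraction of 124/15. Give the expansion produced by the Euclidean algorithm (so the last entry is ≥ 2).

[8; 3, 1, 3]

124 = 8*15 + 4
15 = 3*4 + 3
4 = 1*3 + 1
3 = 3*1 + 0  (stop)
So 124/15 = [8; 3, 1, 3].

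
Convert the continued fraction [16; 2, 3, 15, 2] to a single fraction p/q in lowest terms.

Fold from the inside: start with 2/1.
  15 + 1/2 = 31/2
  3 + 2/31 = 95/31
  2 + 31/95 = 221/95
  16 + 95/221 = 3631/221

3631/221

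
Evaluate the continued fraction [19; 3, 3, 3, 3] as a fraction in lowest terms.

2104/109

Using pₖ = aₖpₖ₋₁ + pₖ₋₂ and qₖ = aₖqₖ₋₁ + qₖ₋₂:
  k=0: a=19, p=19, q=1
  k=1: a=3, p=58, q=3
  k=2: a=3, p=193, q=10
  k=3: a=3, p=637, q=33
  k=4: a=3, p=2104, q=109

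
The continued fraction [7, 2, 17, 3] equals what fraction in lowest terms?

Fold from the inside: start with 3/1.
  17 + 1/3 = 52/3
  2 + 3/52 = 107/52
  7 + 52/107 = 801/107

801/107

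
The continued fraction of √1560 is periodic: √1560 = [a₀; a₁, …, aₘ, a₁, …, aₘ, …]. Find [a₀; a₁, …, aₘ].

a₀ = ⌊√1560⌋ = 39.
With m₀=0, d₀=1 and mₖ₊₁ = dₖaₖ − mₖ, dₖ₊₁ = (n − mₖ₊₁²)/dₖ, aₖ₊₁ = ⌊(a₀+mₖ₊₁)/dₖ₊₁⌋:
  k=1: m=39, d=39, a=2
  k=2: m=39, d=1, a=78
d=1 and a=2a₀=78 at k=2, so the next step gives (m, d) = (39, 39) again — its k=1 value — and the period has length 2.

[39; 2, 78]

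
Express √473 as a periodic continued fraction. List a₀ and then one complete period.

[21; 1, 2, 1, 42]

a₀ = ⌊√473⌋ = 21.
With m₀=0, d₀=1 and mₖ₊₁ = dₖaₖ − mₖ, dₖ₊₁ = (n − mₖ₊₁²)/dₖ, aₖ₊₁ = ⌊(a₀+mₖ₊₁)/dₖ₊₁⌋:
  k=1: m=21, d=32, a=1
  k=2: m=11, d=11, a=2
  k=3: m=11, d=32, a=1
  k=4: m=21, d=1, a=42
d=1 and a=2a₀=42 at k=4, so the next step gives (m, d) = (21, 32) again — its k=1 value — and the period has length 4.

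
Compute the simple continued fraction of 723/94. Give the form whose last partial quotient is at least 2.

723 = 7*94 + 65
94 = 1*65 + 29
65 = 2*29 + 7
29 = 4*7 + 1
7 = 7*1 + 0  (stop)
So 723/94 = [7; 1, 2, 4, 7].

[7; 1, 2, 4, 7]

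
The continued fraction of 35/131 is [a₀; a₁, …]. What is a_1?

35 = 0·131 + 35   →  a_0 = 0
131 = 3·35 + 26   →  a_1 = 3

3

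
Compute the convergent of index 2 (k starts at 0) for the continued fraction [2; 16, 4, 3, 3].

Using pₖ = aₖpₖ₋₁ + pₖ₋₂, qₖ = aₖqₖ₋₁ + qₖ₋₂ (with p₋₁=1, p₋₂=0, q₋₁=0, q₋₂=1):
  k=0: a=2, p=2, q=1
  k=1: a=16, p=33, q=16
  k=2: a=4, p=134, q=65

134/65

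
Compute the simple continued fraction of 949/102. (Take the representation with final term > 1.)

[9; 3, 3, 2, 4]

949 = 9*102 + 31
102 = 3*31 + 9
31 = 3*9 + 4
9 = 2*4 + 1
4 = 4*1 + 0  (stop)
So 949/102 = [9; 3, 3, 2, 4].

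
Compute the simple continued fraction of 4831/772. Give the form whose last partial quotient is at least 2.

[6; 3, 1, 7, 3, 2, 3]

4831 = 6×772 + 199
772 = 3×199 + 175
199 = 1×175 + 24
175 = 7×24 + 7
24 = 3×7 + 3
7 = 2×3 + 1
3 = 3×1 + 0  (stop)
So 4831/772 = [6; 3, 1, 7, 3, 2, 3].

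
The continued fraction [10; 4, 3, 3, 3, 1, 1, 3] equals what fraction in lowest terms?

11931/1166

Fold from the inside: start with 3/1.
  1 + 1/3 = 4/3
  1 + 3/4 = 7/4
  3 + 4/7 = 25/7
  3 + 7/25 = 82/25
  3 + 25/82 = 271/82
  4 + 82/271 = 1166/271
  10 + 271/1166 = 11931/1166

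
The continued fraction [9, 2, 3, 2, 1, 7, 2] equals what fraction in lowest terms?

Using pₖ = aₖpₖ₋₁ + pₖ₋₂ and qₖ = aₖqₖ₋₁ + qₖ₋₂:
  k=0: a=9, p=9, q=1
  k=1: a=2, p=19, q=2
  k=2: a=3, p=66, q=7
  k=3: a=2, p=151, q=16
  k=4: a=1, p=217, q=23
  k=5: a=7, p=1670, q=177
  k=6: a=2, p=3557, q=377

3557/377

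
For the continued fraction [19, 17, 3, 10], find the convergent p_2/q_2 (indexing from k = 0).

Using pₖ = aₖpₖ₋₁ + pₖ₋₂, qₖ = aₖqₖ₋₁ + qₖ₋₂ (with p₋₁=1, p₋₂=0, q₋₁=0, q₋₂=1):
  k=0: a=19, p=19, q=1
  k=1: a=17, p=324, q=17
  k=2: a=3, p=991, q=52

991/52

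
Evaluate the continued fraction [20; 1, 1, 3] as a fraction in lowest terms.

144/7

Fold from the inside: start with 3/1.
  1 + 1/3 = 4/3
  1 + 3/4 = 7/4
  20 + 4/7 = 144/7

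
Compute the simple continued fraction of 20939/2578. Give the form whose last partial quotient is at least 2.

20939 = 8*2578 + 315
2578 = 8*315 + 58
315 = 5*58 + 25
58 = 2*25 + 8
25 = 3*8 + 1
8 = 8*1 + 0  (stop)
So 20939/2578 = [8; 8, 5, 2, 3, 8].

[8; 8, 5, 2, 3, 8]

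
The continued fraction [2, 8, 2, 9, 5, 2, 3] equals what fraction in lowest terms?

13210/6237

Using pₖ = aₖpₖ₋₁ + pₖ₋₂ and qₖ = aₖqₖ₋₁ + qₖ₋₂:
  k=0: a=2, p=2, q=1
  k=1: a=8, p=17, q=8
  k=2: a=2, p=36, q=17
  k=3: a=9, p=341, q=161
  k=4: a=5, p=1741, q=822
  k=5: a=2, p=3823, q=1805
  k=6: a=3, p=13210, q=6237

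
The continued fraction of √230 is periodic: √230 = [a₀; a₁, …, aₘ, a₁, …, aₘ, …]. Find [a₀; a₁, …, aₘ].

[15; 6, 30]

a₀ = ⌊√230⌋ = 15.
With m₀=0, d₀=1 and mₖ₊₁ = dₖaₖ − mₖ, dₖ₊₁ = (n − mₖ₊₁²)/dₖ, aₖ₊₁ = ⌊(a₀+mₖ₊₁)/dₖ₊₁⌋:
  k=1: m=15, d=5, a=6
  k=2: m=15, d=1, a=30
d=1 and a=2a₀=30 at k=2, so the next step gives (m, d) = (15, 5) again — its k=1 value — and the period has length 2.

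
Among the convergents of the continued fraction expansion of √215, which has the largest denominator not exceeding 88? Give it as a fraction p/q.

1261/86

√215 = [14; 1, 1, 1, 28, …] (period length 4).
Convergents:
  p_0/q_0 = 14/1
  p_1/q_1 = 15/1
  p_2/q_2 = 29/2
  p_3/q_3 = 44/3
  p_4/q_4 = 1261/86
  p_5/q_5 = 1305/89
q_4 = 86 ≤ 88 < 89 = q_5, so the answer is 1261/86.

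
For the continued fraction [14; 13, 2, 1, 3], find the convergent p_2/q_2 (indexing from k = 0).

Using pₖ = aₖpₖ₋₁ + pₖ₋₂, qₖ = aₖqₖ₋₁ + qₖ₋₂ (with p₋₁=1, p₋₂=0, q₋₁=0, q₋₂=1):
  k=0: a=14, p=14, q=1
  k=1: a=13, p=183, q=13
  k=2: a=2, p=380, q=27

380/27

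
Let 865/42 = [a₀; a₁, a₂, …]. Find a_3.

2

865 = 20·42 + 25   →  a_0 = 20
42 = 1·25 + 17   →  a_1 = 1
25 = 1·17 + 8   →  a_2 = 1
17 = 2·8 + 1   →  a_3 = 2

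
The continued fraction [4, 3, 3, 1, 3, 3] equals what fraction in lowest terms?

689/160

Using pₖ = aₖpₖ₋₁ + pₖ₋₂ and qₖ = aₖqₖ₋₁ + qₖ₋₂:
  k=0: a=4, p=4, q=1
  k=1: a=3, p=13, q=3
  k=2: a=3, p=43, q=10
  k=3: a=1, p=56, q=13
  k=4: a=3, p=211, q=49
  k=5: a=3, p=689, q=160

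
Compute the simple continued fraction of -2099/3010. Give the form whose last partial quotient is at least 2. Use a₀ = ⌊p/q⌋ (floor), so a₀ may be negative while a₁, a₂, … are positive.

-2099 = -1·3010 + 911
3010 = 3·911 + 277
911 = 3·277 + 80
277 = 3·80 + 37
80 = 2·37 + 6
37 = 6·6 + 1
6 = 6·1 + 0  (stop)
So -2099/3010 = [-1; 3, 3, 3, 2, 6, 6].

[-1; 3, 3, 3, 2, 6, 6]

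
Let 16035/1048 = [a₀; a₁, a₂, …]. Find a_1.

3

16035 = 15·1048 + 315   →  a_0 = 15
1048 = 3·315 + 103   →  a_1 = 3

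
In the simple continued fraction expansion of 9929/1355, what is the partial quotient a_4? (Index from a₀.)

9929 = 7·1355 + 444   →  a_0 = 7
1355 = 3·444 + 23   →  a_1 = 3
444 = 19·23 + 7   →  a_2 = 19
23 = 3·7 + 2   →  a_3 = 3
7 = 3·2 + 1   →  a_4 = 3

3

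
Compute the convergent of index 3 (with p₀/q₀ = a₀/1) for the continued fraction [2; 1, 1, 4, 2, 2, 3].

Using pₖ = aₖpₖ₋₁ + pₖ₋₂, qₖ = aₖqₖ₋₁ + qₖ₋₂ (with p₋₁=1, p₋₂=0, q₋₁=0, q₋₂=1):
  k=0: a=2, p=2, q=1
  k=1: a=1, p=3, q=1
  k=2: a=1, p=5, q=2
  k=3: a=4, p=23, q=9

23/9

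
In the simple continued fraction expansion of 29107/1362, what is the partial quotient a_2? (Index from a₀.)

29107 = 21·1362 + 505   →  a_0 = 21
1362 = 2·505 + 352   →  a_1 = 2
505 = 1·352 + 153   →  a_2 = 1

1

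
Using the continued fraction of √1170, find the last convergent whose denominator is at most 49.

1334/39

√1170 = [34; 4, 1, 6, 1, 4, 68, …] (period length 6).
Convergents:
  p_0/q_0 = 34/1
  p_1/q_1 = 137/4
  p_2/q_2 = 171/5
  p_3/q_3 = 1163/34
  p_4/q_4 = 1334/39
  p_5/q_5 = 6499/190
q_4 = 39 ≤ 49 < 190 = q_5, so the answer is 1334/39.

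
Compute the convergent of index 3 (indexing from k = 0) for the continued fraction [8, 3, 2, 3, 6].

Using pₖ = aₖpₖ₋₁ + pₖ₋₂, qₖ = aₖqₖ₋₁ + qₖ₋₂ (with p₋₁=1, p₋₂=0, q₋₁=0, q₋₂=1):
  k=0: a=8, p=8, q=1
  k=1: a=3, p=25, q=3
  k=2: a=2, p=58, q=7
  k=3: a=3, p=199, q=24

199/24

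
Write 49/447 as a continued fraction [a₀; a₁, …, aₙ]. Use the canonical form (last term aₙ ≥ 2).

[0; 9, 8, 6]

49 = 0·447 + 49
447 = 9·49 + 6
49 = 8·6 + 1
6 = 6·1 + 0  (stop)
So 49/447 = [0; 9, 8, 6].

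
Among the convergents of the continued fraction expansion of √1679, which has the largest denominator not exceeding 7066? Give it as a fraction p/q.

137719/3361

√1679 = [40; 1, 39, 1, 80, …] (period length 4).
Convergents:
  p_0/q_0 = 40/1
  p_1/q_1 = 41/1
  p_2/q_2 = 1639/40
  p_3/q_3 = 1680/41
  p_4/q_4 = 136039/3320
  p_5/q_5 = 137719/3361
  p_6/q_6 = 5507080/134399
q_5 = 3361 ≤ 7066 < 134399 = q_6, so the answer is 137719/3361.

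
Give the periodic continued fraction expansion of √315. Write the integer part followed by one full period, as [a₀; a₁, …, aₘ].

a₀ = ⌊√315⌋ = 17.
With m₀=0, d₀=1 and mₖ₊₁ = dₖaₖ − mₖ, dₖ₊₁ = (n − mₖ₊₁²)/dₖ, aₖ₊₁ = ⌊(a₀+mₖ₊₁)/dₖ₊₁⌋:
  k=1: m=17, d=26, a=1
  k=2: m=9, d=9, a=2
  k=3: m=9, d=26, a=1
  k=4: m=17, d=1, a=34
d=1 and a=2a₀=34 at k=4, so the next step gives (m, d) = (17, 26) again — its k=1 value — and the period has length 4.

[17; 1, 2, 1, 34]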